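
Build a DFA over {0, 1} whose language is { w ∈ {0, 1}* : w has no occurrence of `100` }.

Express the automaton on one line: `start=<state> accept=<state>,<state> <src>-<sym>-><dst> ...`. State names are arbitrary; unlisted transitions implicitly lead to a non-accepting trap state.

This is the complement of 'contains `100`'. Use the same substring-matching states — q0 through q3 holding how much of `100` has just been matched — but flip the accepting set: everything except the trap q3 accepts.
        0   1  
>* q0   q0  q1 
 * q1   q2  q1 
 * q2   q3  q1 
   q3   q3  q3 
(> = start, * = accepting)

start=q0 accept=q0,q1,q2 q0-0->q0 q0-1->q1 q1-0->q2 q1-1->q1 q2-0->q3 q2-1->q1 q3-0->q3 q3-1->q3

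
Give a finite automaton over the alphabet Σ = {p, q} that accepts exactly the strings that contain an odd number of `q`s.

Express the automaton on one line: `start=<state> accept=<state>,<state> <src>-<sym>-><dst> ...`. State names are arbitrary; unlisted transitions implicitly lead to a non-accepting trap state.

The only thing that matters is how many `q`s have appeared, reduced mod 2. Use one state per residue: s0 for 0, …, s1 for 1. Reading `q` moves to the next residue; anything else stays put. s1 is accepting.
        p   q  
>  s0   s0  s1 
 * s1   s1  s0 
(> = start, * = accepting)

start=s0 accept=s1 s0-p->s0 s0-q->s1 s1-p->s1 s1-q->s0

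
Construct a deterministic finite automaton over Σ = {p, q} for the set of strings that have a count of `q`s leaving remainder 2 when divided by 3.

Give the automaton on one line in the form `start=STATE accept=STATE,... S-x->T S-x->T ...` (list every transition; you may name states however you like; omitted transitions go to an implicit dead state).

Keep the running count of `q`s modulo 3: each `q` advances along the cycle A → B → C → A while other symbols loop. Accept at C.
With 3 states:
       p  q 
>  A   A  B 
   B   B  C 
 * C   C  A 
(> = start, * = accepting)

start=A accept=C A-p->A A-q->B B-p->B B-q->C C-p->C C-q->A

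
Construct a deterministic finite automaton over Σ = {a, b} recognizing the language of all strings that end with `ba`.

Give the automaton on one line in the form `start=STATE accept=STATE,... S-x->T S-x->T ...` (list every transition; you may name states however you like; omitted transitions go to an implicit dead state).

start=s0 accept=s2 s0-a->s0 s0-b->s1 s1-a->s2 s1-b->s1 s2-a->s0 s2-b->s1

Let each state record the length of the longest suffix of the input read so far that is also a prefix of `ba`. s1 means the last symbol is `b`; s2 means the last 2 symbols are `ba`. Accept only at s2, where the string currently ends in `ba`.
        a   b  
>  s0   s0  s1 
   s1   s2  s1 
 * s2   s0  s1 
(> = start, * = accepting)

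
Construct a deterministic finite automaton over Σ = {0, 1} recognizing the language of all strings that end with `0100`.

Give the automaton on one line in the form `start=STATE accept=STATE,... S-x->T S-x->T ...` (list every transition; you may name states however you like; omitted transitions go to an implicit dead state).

start=q0 accept=q4 q0-0->q1 q0-1->q0 q1-0->q1 q1-1->q2 q2-0->q3 q2-1->q0 q3-0->q4 q3-1->q2 q4-0->q1 q4-1->q2

Remember how much of `0100` the current input suffix matches. State q0 means no match yet; q1 means the last symbol is `0`; q2 means the last 2 symbols are `01`; q3 means the last 3 symbols are `010`; q4 means the last 4 symbols are `0100`. Only q4 accepts. On a mismatch, fall back to the longest proper suffix that is still a prefix of `0100`.
5 states suffice.
        0   1  
>  q0   q1  q0 
   q1   q1  q2 
   q2   q3  q0 
   q3   q4  q2 
 * q4   q1  q2 
(> = start, * = accepting)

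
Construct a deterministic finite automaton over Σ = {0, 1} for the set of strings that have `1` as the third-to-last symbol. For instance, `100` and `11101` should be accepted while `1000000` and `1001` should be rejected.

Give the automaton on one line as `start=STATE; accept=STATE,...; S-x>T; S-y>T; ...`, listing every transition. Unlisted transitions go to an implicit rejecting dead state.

A DFA must remember the last 3 symbols (since which symbol is third-to-last isn't known until the input ends). Use one state per possible window of the last ≤3 symbols; accept from those whose window starts with `1`.
          0    1  
>  q0     q1   q2 
   q1     q3   q4 
   q2     q5   q6 
   q3     q7   q8 
   q4     q9  q10 
   q5    q11  q12 
   q6    q13  q14 
   q7     q7   q8 
   q8     q9  q10 
   q9    q11  q12 
   q10   q13  q14 
 * q11    q7   q8 
 * q12    q9  q10 
 * q13   q11  q12 
 * q14   q13  q14 
(> = start, * = accepting)

start=q0; accept=q11,q12,q13,q14; q0-0>q1; q0-1>q2; q1-0>q3; q1-1>q4; q2-0>q5; q2-1>q6; q3-0>q7; q3-1>q8; q4-0>q9; q4-1>q10; q5-0>q11; q5-1>q12; q6-0>q13; q6-1>q14; q7-0>q7; q7-1>q8; q8-0>q9; q8-1>q10; q9-0>q11; q9-1>q12; q10-0>q13; q10-1>q14; q11-0>q7; q11-1>q8; q12-0>q9; q12-1>q10; q13-0>q11; q13-1>q12; q14-0>q13; q14-1>q14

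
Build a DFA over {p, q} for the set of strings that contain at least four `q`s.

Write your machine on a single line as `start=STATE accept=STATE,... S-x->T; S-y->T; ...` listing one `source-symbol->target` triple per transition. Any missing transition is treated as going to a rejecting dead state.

Only the number of `q`s matters, and only up to 5. Make a chain A → B → C → D → E → F advanced by each `q` (with F absorbing); every other symbol self-loops. The accepting set is {E, F}.
       p  q 
>  A   A  B 
   B   B  C 
   C   C  D 
   D   D  E 
 * E   E  F 
 * F   F  F 
(> = start, * = accepting)

start=A; accept=E,F; A-p->A; A-q->B; B-p->B; B-q->C; C-p->C; C-q->D; D-p->D; D-q->E; E-p->E; E-q->F; F-p->F; F-q->F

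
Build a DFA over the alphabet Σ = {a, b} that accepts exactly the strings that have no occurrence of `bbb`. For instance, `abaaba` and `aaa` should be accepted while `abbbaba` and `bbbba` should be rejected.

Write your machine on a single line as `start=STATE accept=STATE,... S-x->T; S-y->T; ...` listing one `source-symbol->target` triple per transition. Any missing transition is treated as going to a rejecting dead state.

start=S0; accept=S0,S1,S2; S0-a->S0; S0-b->S1; S1-a->S0; S1-b->S2; S2-a->S0; S2-b->S3; S3-a->S3; S3-b->S3

This is the complement of 'contains `bbb`'. Use the same substring-matching states — S0 through S3 holding how much of `bbb` has just been matched — but flip the accepting set: everything except the trap S3 accepts.
With 4 states:
        a   b  
>* S0   S0  S1 
 * S1   S0  S2 
 * S2   S0  S3 
   S3   S3  S3 
(> = start, * = accepting)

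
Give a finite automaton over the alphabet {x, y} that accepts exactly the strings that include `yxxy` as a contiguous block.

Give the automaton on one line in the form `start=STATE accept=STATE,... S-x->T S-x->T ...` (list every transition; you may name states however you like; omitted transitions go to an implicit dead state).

Track how much of `yxxy` has been matched so far: state q0 is no progress, q4 is the absorbing accept state reached once `yxxy` has occurred. Intermediate states record partial matches; on a mismatch, fall back to the longest reusable overlap.
With 5 states:
        x   y  
>  q0   q0  q1 
   q1   q2  q1 
   q2   q3  q1 
   q3   q0  q4 
 * q4   q4  q4 
(> = start, * = accepting)

start=q0 accept=q4 q0-x->q0 q0-y->q1 q1-x->q2 q1-y->q1 q2-x->q3 q2-y->q1 q3-x->q0 q3-y->q4 q4-x->q4 q4-y->q4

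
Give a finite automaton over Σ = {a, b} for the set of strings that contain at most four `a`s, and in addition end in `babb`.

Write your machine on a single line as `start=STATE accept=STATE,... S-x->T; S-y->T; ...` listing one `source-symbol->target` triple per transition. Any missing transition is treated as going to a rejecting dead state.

start=S0; accept=S14,S17,S19,S20; S0-a->S1; S0-b->S2; S1-a->S3; S1-b->S4; S2-a->S5; S2-b->S2; S3-a->S6; S3-b->S7; S4-a->S8; S4-b->S4; S5-a->S3; S5-b->S9; S6-a->S10; S6-b->S11; S7-a->S12; S7-b->S7; S8-a->S6; S8-b->S13; S9-a->S8; S9-b->S14; S10-a->S10; S10-b->S10; S11-a->S15; S11-b->S11; S12-a->S10; S12-b->S16; S13-a->S12; S13-b->S17; S14-a->S8; S14-b->S4; S15-a->S10; S15-b->S18; S16-a->S15; S16-b->S19; S17-a->S12; S17-b->S7; S18-a->S10; S18-b->S20; S19-a->S15; S19-b->S11; S20-a->S10; S20-b->S10

Build one automaton per condition and run them in lockstep. The first has 6 states tracking the count of `a`s, saturating at 5; the second has 5 states tracking how much of the suffix `babb` has currently been matched. A product state is a pair (one from each), accepting exactly when both do. Equivalent product states are then merged.
With 21 states:
          a    b  
>  S0     S1   S2 
   S1     S3   S4 
   S2     S5   S2 
   S3     S6   S7 
   S4     S8   S4 
   S5     S3   S9 
   S6    S10  S11 
   S7    S12   S7 
   S8     S6  S13 
   S9     S8  S14 
   S10   S10  S10 
   S11   S15  S11 
   S12   S10  S16 
   S13   S12  S17 
 * S14    S8   S4 
   S15   S10  S18 
   S16   S15  S19 
 * S17   S12   S7 
   S18   S10  S20 
 * S19   S15  S11 
 * S20   S10  S10 
(> = start, * = accepting)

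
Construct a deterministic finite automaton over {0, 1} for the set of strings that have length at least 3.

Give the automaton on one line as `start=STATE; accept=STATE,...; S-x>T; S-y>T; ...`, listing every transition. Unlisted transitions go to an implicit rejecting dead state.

start=S0; accept=S3,S4; S0-0>S1; S0-1>S1; S1-0>S2; S1-1>S2; S2-0>S3; S2-1>S3; S3-0>S4; S3-1>S4; S4-0>S4; S4-1>S4

We only need to distinguish lengths 0, 1, …, 3, and '>3'. Chain S0 → S1 → S2 → S3 → S4 on every symbol, with S4 looping. Accepting states: {S3, S4}.
With 5 states:
        0   1  
>  S0   S1  S1 
   S1   S2  S2 
   S2   S3  S3 
 * S3   S4  S4 
 * S4   S4  S4 
(> = start, * = accepting)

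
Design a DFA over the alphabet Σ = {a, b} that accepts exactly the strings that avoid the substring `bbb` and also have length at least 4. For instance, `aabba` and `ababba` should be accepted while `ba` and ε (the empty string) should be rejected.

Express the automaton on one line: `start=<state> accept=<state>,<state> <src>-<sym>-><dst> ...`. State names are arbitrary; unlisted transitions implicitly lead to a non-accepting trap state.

Handle the two conditions separately and then intersect. The first has 4 states tracking partial matches of the forbidden pattern `bbb`; the second has 6 states tracking the input length, saturating at 5. A product state is a pair (one from each), accepting exactly when both do.
18 states suffice.
          a    b  
>  q0     q1   q2 
   q1     q3   q4 
   q2     q3   q5 
   q3     q6   q7 
   q4     q6   q8 
   q5     q6   q9 
   q6    q10  q11 
   q7    q10  q12 
   q8    q10  q13 
   q9    q13  q13 
 * q10   q14  q15 
 * q11   q14  q16 
 * q12   q14  q17 
   q13   q17  q17 
 * q14   q14  q15 
 * q15   q14  q16 
 * q16   q14  q17 
   q17   q17  q17 
(> = start, * = accepting)

start=q0 accept=q10,q11,q12,q14,q15,q16 q0-a->q1 q0-b->q2 q1-a->q3 q1-b->q4 q2-a->q3 q2-b->q5 q3-a->q6 q3-b->q7 q4-a->q6 q4-b->q8 q5-a->q6 q5-b->q9 q6-a->q10 q6-b->q11 q7-a->q10 q7-b->q12 q8-a->q10 q8-b->q13 q9-a->q13 q9-b->q13 q10-a->q14 q10-b->q15 q11-a->q14 q11-b->q16 q12-a->q14 q12-b->q17 q13-a->q17 q13-b->q17 q14-a->q14 q14-b->q15 q15-a->q14 q15-b->q16 q16-a->q14 q16-b->q17 q17-a->q17 q17-b->q17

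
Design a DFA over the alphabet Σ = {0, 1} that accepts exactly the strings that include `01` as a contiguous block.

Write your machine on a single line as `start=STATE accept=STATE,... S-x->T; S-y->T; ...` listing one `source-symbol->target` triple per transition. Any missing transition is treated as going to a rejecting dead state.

start=q0; accept=q2; q0-0->q1; q0-1->q0; q1-0->q1; q1-1->q2; q2-0->q2; q2-1->q2

States q0..q1 record the length of the longest prefix of `01` that matches the current input suffix. Reaching q2 means `01` has been seen, and we stay there forever. Accept from q2.
With 3 states:
        0   1  
>  q0   q1  q0 
   q1   q1  q2 
 * q2   q2  q2 
(> = start, * = accepting)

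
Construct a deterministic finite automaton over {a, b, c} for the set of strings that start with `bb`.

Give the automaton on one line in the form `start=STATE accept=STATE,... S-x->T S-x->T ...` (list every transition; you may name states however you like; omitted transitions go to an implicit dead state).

Check the first 2 symbols one by one: q0 through q1 record how many have matched `bb` so far; any wrong symbol goes to the dead state q3. After all 2 match we enter the accepting sink q2.
With 4 states:
        a   b   c  
>  q0   q3  q1  q3 
   q1   q3  q2  q3 
 * q2   q2  q2  q2 
   q3   q3  q3  q3 
(> = start, * = accepting)

start=q0 accept=q2 q0-a->q3 q0-b->q1 q0-c->q3 q1-a->q3 q1-b->q2 q1-c->q3 q2-a->q2 q2-b->q2 q2-c->q2 q3-a->q3 q3-b->q3 q3-c->q3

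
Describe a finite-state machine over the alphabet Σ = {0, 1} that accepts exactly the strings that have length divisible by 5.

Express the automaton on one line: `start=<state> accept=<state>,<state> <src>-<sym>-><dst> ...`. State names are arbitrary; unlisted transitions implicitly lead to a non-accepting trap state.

start=A accept=A A-0->B A-1->B B-0->C B-1->C C-0->D C-1->D D-0->E D-1->E E-0->A E-1->A

Only the length mod 5 matters, so use a 5-cycle: from any state, every input symbol moves to the next state, wrapping E back to A. Mark A accepting.
       0  1 
>* A   B  B 
   B   C  C 
   C   D  D 
   D   E  E 
   E   A  A 
(> = start, * = accepting)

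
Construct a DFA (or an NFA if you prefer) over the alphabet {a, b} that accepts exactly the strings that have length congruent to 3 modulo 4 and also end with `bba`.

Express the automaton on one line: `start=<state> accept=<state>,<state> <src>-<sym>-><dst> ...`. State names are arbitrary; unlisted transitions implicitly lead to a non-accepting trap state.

start=q0 accept=q6 q0-a->q1 q0-b->q2 q1-a->q3 q1-b->q3 q2-a->q3 q2-b->q4 q3-a->q5 q3-b->q5 q4-a->q6 q4-b->q5 q5-a->q0 q5-b->q0 q6-a->q0 q6-b->q0

Run two small machines in parallel and take their product. The first has 4 states tracking the input length modulo 4; the second has 4 states tracking how much of the suffix `bba` has currently been matched. A product state is a pair (one from each), accepting exactly when both do. Equivalent product states are then merged.
With 7 states:
        a   b  
>  q0   q1  q2 
   q1   q3  q3 
   q2   q3  q4 
   q3   q5  q5 
   q4   q6  q5 
   q5   q0  q0 
 * q6   q0  q0 
(> = start, * = accepting)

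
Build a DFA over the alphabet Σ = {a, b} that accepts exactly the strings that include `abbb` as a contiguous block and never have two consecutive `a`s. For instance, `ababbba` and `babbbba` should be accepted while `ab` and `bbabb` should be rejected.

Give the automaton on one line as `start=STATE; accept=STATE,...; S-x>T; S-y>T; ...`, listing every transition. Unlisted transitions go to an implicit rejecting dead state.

Run two small machines in parallel and take their product. The first has 5 states tracking whether and how much of `abbb` has been seen; the second has 3 states tracking partial matches of the forbidden pattern `aa`. A product state is a pair (one from each), accepting exactly when both do. Minimizing collapses redundant product states.
A 7-state machine:
        a   b  
>  S0   S1  S0 
   S1   S2  S3 
   S2   S2  S2 
   S3   S1  S4 
   S4   S1  S5 
 * S5   S6  S5 
 * S6   S2  S5 
(> = start, * = accepting)

start=S0; accept=S5,S6; S0-a>S1; S0-b>S0; S1-a>S2; S1-b>S3; S2-a>S2; S2-b>S2; S3-a>S1; S3-b>S4; S4-a>S1; S4-b>S5; S5-a>S6; S5-b>S5; S6-a>S2; S6-b>S5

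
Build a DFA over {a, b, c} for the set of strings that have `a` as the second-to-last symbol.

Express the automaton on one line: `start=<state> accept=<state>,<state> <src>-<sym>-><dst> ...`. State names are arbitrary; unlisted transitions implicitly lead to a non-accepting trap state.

A DFA must remember the last 2 symbols (since which symbol is second-to-last isn't known until the input ends). Use one state per possible window of the last ≤2 symbols; accept from those whose window starts with `a`.
          a    b    c  
>  q0     q1   q2   q3 
   q1     q4   q5   q6 
   q2     q7   q8   q9 
   q3    q10  q11  q12 
 * q4     q4   q5   q6 
 * q5     q7   q8   q9 
 * q6    q10  q11  q12 
   q7     q4   q5   q6 
   q8     q7   q8   q9 
   q9    q10  q11  q12 
   q10    q4   q5   q6 
   q11    q7   q8   q9 
   q12   q10  q11  q12 
(> = start, * = accepting)

start=q0 accept=q4,q5,q6 q0-a->q1 q0-b->q2 q0-c->q3 q1-a->q4 q1-b->q5 q1-c->q6 q2-a->q7 q2-b->q8 q2-c->q9 q3-a->q10 q3-b->q11 q3-c->q12 q4-a->q4 q4-b->q5 q4-c->q6 q5-a->q7 q5-b->q8 q5-c->q9 q6-a->q10 q6-b->q11 q6-c->q12 q7-a->q4 q7-b->q5 q7-c->q6 q8-a->q7 q8-b->q8 q8-c->q9 q9-a->q10 q9-b->q11 q9-c->q12 q10-a->q4 q10-b->q5 q10-c->q6 q11-a->q7 q11-b->q8 q11-c->q9 q12-a->q10 q12-b->q11 q12-c->q12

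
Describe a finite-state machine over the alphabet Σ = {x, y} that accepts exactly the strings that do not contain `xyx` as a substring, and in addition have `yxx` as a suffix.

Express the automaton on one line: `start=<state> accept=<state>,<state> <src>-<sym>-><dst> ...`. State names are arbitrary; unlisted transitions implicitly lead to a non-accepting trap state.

start=S0 accept=S6 S0-x->S1 S0-y->S2 S1-x->S1 S1-y->S3 S2-x->S4 S2-y->S2 S3-x->S5 S3-y->S2 S4-x->S6 S4-y->S3 S5-x->S7 S5-y->S8 S6-x->S1 S6-y->S3 S7-x->S9 S7-y->S8 S8-x->S5 S8-y->S8 S9-x->S9 S9-y->S8

Build one automaton per condition and run them in lockstep. One (4 states) tracks partial matches of the forbidden pattern `xyx`; the other (4 states) tracks how much of the suffix `yxx` has currently been matched. Each combined state is a pair, one component from each; accept when both components accept.
        x   y  
>  S0   S1  S2 
   S1   S1  S3 
   S2   S4  S2 
   S3   S5  S2 
   S4   S6  S3 
   S5   S7  S8 
 * S6   S1  S3 
   S7   S9  S8 
   S8   S5  S8 
   S9   S9  S8 
(> = start, * = accepting)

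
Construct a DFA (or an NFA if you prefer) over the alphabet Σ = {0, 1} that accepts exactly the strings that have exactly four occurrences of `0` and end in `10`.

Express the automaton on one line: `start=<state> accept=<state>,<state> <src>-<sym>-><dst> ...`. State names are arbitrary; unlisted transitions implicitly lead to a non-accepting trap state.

Build one automaton per condition and run them in lockstep. The first has 6 states tracking the count of `0`s, saturating at 5; the second has 3 states tracking how much of the suffix `10` has currently been matched. A product state is a pair (one from each), accepting exactly when both do. Equivalent product states are then merged.
A 7-state machine:
        0   1  
>  s0   s1  s0 
   s1   s2  s1 
   s2   s3  s2 
   s3   s4  s5 
   s4   s4  s4 
   s5   s6  s5 
 * s6   s4  s4 
(> = start, * = accepting)

start=s0 accept=s6 s0-0->s1 s0-1->s0 s1-0->s2 s1-1->s1 s2-0->s3 s2-1->s2 s3-0->s4 s3-1->s5 s4-0->s4 s4-1->s4 s5-0->s6 s5-1->s5 s6-0->s4 s6-1->s4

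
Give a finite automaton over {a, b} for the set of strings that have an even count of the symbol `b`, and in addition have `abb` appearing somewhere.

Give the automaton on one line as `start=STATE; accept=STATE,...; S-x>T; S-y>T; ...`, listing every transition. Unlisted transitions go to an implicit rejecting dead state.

Handle the two conditions separately and then intersect. The first has 2 states tracking the count of `b`s modulo 2; the second has 4 states tracking whether and how much of `abb` has been seen. A product state is a pair (one from each), accepting exactly when both do.
        a   b  
>  S0   S1  S2 
   S1   S1  S3 
   S2   S4  S0 
   S3   S4  S5 
   S4   S4  S6 
 * S5   S5  S7 
   S6   S1  S7 
   S7   S7  S5 
(> = start, * = accepting)

start=S0; accept=S5; S0-a>S1; S0-b>S2; S1-a>S1; S1-b>S3; S2-a>S4; S2-b>S0; S3-a>S4; S3-b>S5; S4-a>S4; S4-b>S6; S5-a>S5; S5-b>S7; S6-a>S1; S6-b>S7; S7-a>S7; S7-b>S5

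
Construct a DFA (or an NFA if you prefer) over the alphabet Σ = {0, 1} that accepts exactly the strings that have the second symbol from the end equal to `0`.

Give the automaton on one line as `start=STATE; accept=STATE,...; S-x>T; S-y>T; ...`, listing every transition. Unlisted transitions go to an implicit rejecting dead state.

Because acceptance depends on a position counted from the end, the machine has to buffer the most recent 2 symbols. Make each state the string of the last up-to-2 symbols read; on input `x` shift the window left and append `x`. Accept when the buffered window has length 2 and begins with `0`.
A 7-state machine:
        0   1  
>  s0   s1  s2 
   s1   s3  s4 
   s2   s5  s6 
 * s3   s3  s4 
 * s4   s5  s6 
   s5   s3  s4 
   s6   s5  s6 
(> = start, * = accepting)

start=s0; accept=s3,s4; s0-0>s1; s0-1>s2; s1-0>s3; s1-1>s4; s2-0>s5; s2-1>s6; s3-0>s3; s3-1>s4; s4-0>s5; s4-1>s6; s5-0>s3; s5-1>s4; s6-0>s5; s6-1>s6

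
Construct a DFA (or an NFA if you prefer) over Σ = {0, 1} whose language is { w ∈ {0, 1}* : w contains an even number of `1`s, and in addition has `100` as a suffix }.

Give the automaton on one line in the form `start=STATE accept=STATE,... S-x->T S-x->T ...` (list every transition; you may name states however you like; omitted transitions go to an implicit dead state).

Run two small machines in parallel and take their product. One (2 states) tracks the count of `1`s modulo 2; the other (4 states) tracks how much of the suffix `100` has currently been matched. Each combined state is a pair, one component from each; accept when both components accept. Equivalent product states are then merged.
5 states suffice.
        0   1  
>  S0   S0  S1 
   S1   S1  S2 
   S2   S3  S1 
   S3   S4  S1 
 * S4   S0  S1 
(> = start, * = accepting)

start=S0 accept=S4 S0-0->S0 S0-1->S1 S1-0->S1 S1-1->S2 S2-0->S3 S2-1->S1 S3-0->S4 S3-1->S1 S4-0->S0 S4-1->S1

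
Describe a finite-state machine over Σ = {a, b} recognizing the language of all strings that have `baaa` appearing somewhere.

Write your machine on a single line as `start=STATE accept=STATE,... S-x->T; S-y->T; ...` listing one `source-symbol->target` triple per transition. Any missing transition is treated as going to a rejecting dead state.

start=s0; accept=s4; s0-a->s0; s0-b->s1; s1-a->s2; s1-b->s1; s2-a->s3; s2-b->s1; s3-a->s4; s3-b->s1; s4-a->s4; s4-b->s4

Track how much of `baaa` has been matched so far: state s0 is no progress, s4 is the absorbing accept state reached once `baaa` has occurred. Intermediate states record partial matches; on a mismatch, fall back to the longest reusable overlap.
With 5 states:
        a   b  
>  s0   s0  s1 
   s1   s2  s1 
   s2   s3  s1 
   s3   s4  s1 
 * s4   s4  s4 
(> = start, * = accepting)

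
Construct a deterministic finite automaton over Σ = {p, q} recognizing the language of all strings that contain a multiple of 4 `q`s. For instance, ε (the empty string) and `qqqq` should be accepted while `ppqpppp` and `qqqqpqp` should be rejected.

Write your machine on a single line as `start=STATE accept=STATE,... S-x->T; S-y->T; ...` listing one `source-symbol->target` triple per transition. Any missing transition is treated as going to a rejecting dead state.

Keep the running count of `q`s modulo 4: each `q` advances along the cycle s0 → s1 → s2 → s3 → s0 while other symbols loop. Accept at s0.
A 4-state machine:
        p   q  
>* s0   s0  s1 
   s1   s1  s2 
   s2   s2  s3 
   s3   s3  s0 
(> = start, * = accepting)

start=s0; accept=s0; s0-p->s0; s0-q->s1; s1-p->s1; s1-q->s2; s2-p->s2; s2-q->s3; s3-p->s3; s3-q->s0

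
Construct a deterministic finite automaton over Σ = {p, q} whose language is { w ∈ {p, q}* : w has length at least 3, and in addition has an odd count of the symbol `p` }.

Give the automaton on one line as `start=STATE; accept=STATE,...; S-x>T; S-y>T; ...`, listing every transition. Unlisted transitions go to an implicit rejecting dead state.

Handle the two conditions separately and then intersect. One (5 states) tracks the input length, saturating at 4; the other (2 states) tracks the count of `p`s modulo 2. Each combined state is a pair, one component from each; accept when both components accept. Equivalent product states are then merged.
A 6-state machine:
        p   q  
>  s0   s1  s2 
   s1   s3  s4 
   s2   s4  s3 
   s3   s5  s3 
   s4   s3  s5 
 * s5   s3  s5 
(> = start, * = accepting)

start=s0; accept=s5; s0-p>s1; s0-q>s2; s1-p>s3; s1-q>s4; s2-p>s4; s2-q>s3; s3-p>s5; s3-q>s3; s4-p>s3; s4-q>s5; s5-p>s3; s5-q>s5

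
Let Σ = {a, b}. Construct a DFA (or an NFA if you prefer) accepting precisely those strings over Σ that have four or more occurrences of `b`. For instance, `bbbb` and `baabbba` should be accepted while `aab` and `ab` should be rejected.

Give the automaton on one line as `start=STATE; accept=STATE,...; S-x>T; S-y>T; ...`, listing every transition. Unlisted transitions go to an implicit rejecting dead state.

Count `b`s, saturating at 5: states q0 through q4 mean 0 through 4 `b`s seen; q5 means more than 4. Each `b` increments (capped at q5); other symbols loop. Accept from {q4, q5}.
        a   b  
>  q0   q0  q1 
   q1   q1  q2 
   q2   q2  q3 
   q3   q3  q4 
 * q4   q4  q5 
 * q5   q5  q5 
(> = start, * = accepting)

start=q0; accept=q4,q5; q0-a>q0; q0-b>q1; q1-a>q1; q1-b>q2; q2-a>q2; q2-b>q3; q3-a>q3; q3-b>q4; q4-a>q4; q4-b>q5; q5-a>q5; q5-b>q5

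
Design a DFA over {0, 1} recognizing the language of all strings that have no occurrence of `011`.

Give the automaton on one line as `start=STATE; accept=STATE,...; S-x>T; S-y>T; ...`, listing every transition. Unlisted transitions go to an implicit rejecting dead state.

start=q0; accept=q0,q1,q2; q0-0>q1; q0-1>q0; q1-0>q1; q1-1>q2; q2-0>q1; q2-1>q3; q3-0>q3; q3-1>q3

This is the complement of 'contains `011`'. Use the same substring-matching states — q0 through q3 holding how much of `011` has just been matched — but flip the accepting set: everything except the trap q3 accepts.
With 4 states:
        0   1  
>* q0   q1  q0 
 * q1   q1  q2 
 * q2   q1  q3 
   q3   q3  q3 
(> = start, * = accepting)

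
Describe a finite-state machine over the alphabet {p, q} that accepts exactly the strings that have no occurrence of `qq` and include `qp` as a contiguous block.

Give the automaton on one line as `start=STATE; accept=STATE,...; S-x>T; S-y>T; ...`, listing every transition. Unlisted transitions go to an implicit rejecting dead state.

Run two small machines in parallel and take their product. One (3 states) tracks partial matches of the forbidden pattern `qq`; the other (3 states) tracks whether and how much of `qp` has been seen. Each combined state is a pair, one component from each; accept when both components accept. Equivalent product states are then merged.
With 5 states:
       p  q 
>  A   A  B 
   B   C  D 
 * C   C  E 
   D   D  D 
 * E   C  D 
(> = start, * = accepting)

start=A; accept=C,E; A-p>A; A-q>B; B-p>C; B-q>D; C-p>C; C-q>E; D-p>D; D-q>D; E-p>C; E-q>D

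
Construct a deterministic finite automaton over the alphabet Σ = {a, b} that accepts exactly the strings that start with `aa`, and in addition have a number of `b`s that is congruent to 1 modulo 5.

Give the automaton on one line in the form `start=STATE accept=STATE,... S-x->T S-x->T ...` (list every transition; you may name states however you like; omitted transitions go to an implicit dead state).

Build one automaton per condition and run them in lockstep. One (4 states) tracks whether the input so far still matches the prefix `aa`; the other (5 states) tracks the count of `b`s modulo 5. Each combined state is a pair, one component from each; accept when both components accept. Equivalent product states are then merged.
        a   b  
>  S0   S1  S2 
   S1   S3  S2 
   S2   S2  S2 
   S3   S3  S4 
 * S4   S4  S5 
   S5   S5  S6 
   S6   S6  S7 
   S7   S7  S3 
(> = start, * = accepting)

start=S0 accept=S4 S0-a->S1 S0-b->S2 S1-a->S3 S1-b->S2 S2-a->S2 S2-b->S2 S3-a->S3 S3-b->S4 S4-a->S4 S4-b->S5 S5-a->S5 S5-b->S6 S6-a->S6 S6-b->S7 S7-a->S7 S7-b->S3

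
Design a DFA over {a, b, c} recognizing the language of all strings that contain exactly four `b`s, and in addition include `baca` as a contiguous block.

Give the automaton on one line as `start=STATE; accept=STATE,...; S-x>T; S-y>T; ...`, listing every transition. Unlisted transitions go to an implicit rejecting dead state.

Run two small machines in parallel and take their product. The first has 6 states tracking the count of `b`s, saturating at 5; the second has 5 states tracking whether and how much of `baca` has been seen. A product state is a pair (one from each), accepting exactly when both do. After merging equivalent states the machine shrinks.
21 states suffice.
          a    b    c  
>  q0     q0   q1   q0 
   q1     q2   q3   q4 
   q2     q4   q3   q5 
   q3     q6   q7   q8 
   q4     q4   q3   q4 
   q5     q9   q3   q4 
   q6     q8   q7  q10 
   q7    q11  q12  q13 
   q8     q8   q7   q8 
   q9     q9  q14   q9 
   q10   q14   q7   q8 
   q11   q13  q12  q15 
   q12   q16  q17  q17 
   q13   q13  q12  q13 
   q14   q14  q18  q14 
   q15   q18  q12  q13 
   q16   q17  q17  q19 
   q17   q17  q17  q17 
   q18   q18  q20  q18 
   q19   q20  q17  q17 
 * q20   q20  q17  q20 
(> = start, * = accepting)

start=q0; accept=q20; q0-a>q0; q0-b>q1; q0-c>q0; q1-a>q2; q1-b>q3; q1-c>q4; q2-a>q4; q2-b>q3; q2-c>q5; q3-a>q6; q3-b>q7; q3-c>q8; q4-a>q4; q4-b>q3; q4-c>q4; q5-a>q9; q5-b>q3; q5-c>q4; q6-a>q8; q6-b>q7; q6-c>q10; q7-a>q11; q7-b>q12; q7-c>q13; q8-a>q8; q8-b>q7; q8-c>q8; q9-a>q9; q9-b>q14; q9-c>q9; q10-a>q14; q10-b>q7; q10-c>q8; q11-a>q13; q11-b>q12; q11-c>q15; q12-a>q16; q12-b>q17; q12-c>q17; q13-a>q13; q13-b>q12; q13-c>q13; q14-a>q14; q14-b>q18; q14-c>q14; q15-a>q18; q15-b>q12; q15-c>q13; q16-a>q17; q16-b>q17; q16-c>q19; q17-a>q17; q17-b>q17; q17-c>q17; q18-a>q18; q18-b>q20; q18-c>q18; q19-a>q20; q19-b>q17; q19-c>q17; q20-a>q20; q20-b>q17; q20-c>q20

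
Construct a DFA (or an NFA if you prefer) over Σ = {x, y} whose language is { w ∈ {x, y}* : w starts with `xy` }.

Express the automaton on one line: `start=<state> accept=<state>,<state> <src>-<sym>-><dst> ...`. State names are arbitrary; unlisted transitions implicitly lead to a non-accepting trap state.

Check the first 2 symbols one by one: q0 through q1 record how many have matched `xy` so far; any wrong symbol goes to the dead state q3. After all 2 match we enter the accepting sink q2.
With 4 states:
        x   y  
>  q0   q1  q3 
   q1   q3  q2 
 * q2   q2  q2 
   q3   q3  q3 
(> = start, * = accepting)

start=q0 accept=q2 q0-x->q1 q0-y->q3 q1-x->q3 q1-y->q2 q2-x->q2 q2-y->q2 q3-x->q3 q3-y->q3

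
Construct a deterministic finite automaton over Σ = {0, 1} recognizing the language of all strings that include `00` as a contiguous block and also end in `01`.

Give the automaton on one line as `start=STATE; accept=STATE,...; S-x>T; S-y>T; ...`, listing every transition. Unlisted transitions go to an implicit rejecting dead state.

start=s0; accept=s3; s0-0>s1; s0-1>s0; s1-0>s2; s1-1>s0; s2-0>s2; s2-1>s3; s3-0>s2; s3-1>s4; s4-0>s2; s4-1>s4

Handle the two conditions separately and then intersect. The first has 3 states tracking whether and how much of `00` has been seen; the second has 3 states tracking how much of the suffix `01` has currently been matched. A product state is a pair (one from each), accepting exactly when both do. After merging equivalent states the machine shrinks.
5 states suffice.
        0   1  
>  s0   s1  s0 
   s1   s2  s0 
   s2   s2  s3 
 * s3   s2  s4 
   s4   s2  s4 
(> = start, * = accepting)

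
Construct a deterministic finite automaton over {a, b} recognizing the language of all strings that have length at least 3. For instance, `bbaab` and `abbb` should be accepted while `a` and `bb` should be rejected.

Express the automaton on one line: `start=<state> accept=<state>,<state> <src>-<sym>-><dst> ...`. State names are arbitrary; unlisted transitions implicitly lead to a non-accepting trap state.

We only need to distinguish lengths 0, 1, …, 3, and '>3'. Chain s0 → s1 → s2 → s3 → s4 on every symbol, with s4 looping. Accepting states: {s3, s4}.
With 5 states:
        a   b  
>  s0   s1  s1 
   s1   s2  s2 
   s2   s3  s3 
 * s3   s4  s4 
 * s4   s4  s4 
(> = start, * = accepting)

start=s0 accept=s3,s4 s0-a->s1 s0-b->s1 s1-a->s2 s1-b->s2 s2-a->s3 s2-b->s3 s3-a->s4 s3-b->s4 s4-a->s4 s4-b->s4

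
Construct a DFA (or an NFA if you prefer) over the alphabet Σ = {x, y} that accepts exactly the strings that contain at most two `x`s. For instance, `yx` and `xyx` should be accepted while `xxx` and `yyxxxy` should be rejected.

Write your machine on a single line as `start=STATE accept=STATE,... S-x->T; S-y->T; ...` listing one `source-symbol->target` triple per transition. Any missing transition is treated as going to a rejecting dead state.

start=s0; accept=s0,s1,s2; s0-x->s1; s0-y->s0; s1-x->s2; s1-y->s1; s2-x->s3; s2-y->s2; s3-x->s3; s3-y->s3

Count `x`s, saturating at 3: states s0 through s2 mean 0 through 2 `x`s seen; s3 means more than 2. Each `x` increments (capped at s3); other symbols loop. Accept from {s0, s1, s2}.
With 4 states:
        x   y  
>* s0   s1  s0 
 * s1   s2  s1 
 * s2   s3  s2 
   s3   s3  s3 
(> = start, * = accepting)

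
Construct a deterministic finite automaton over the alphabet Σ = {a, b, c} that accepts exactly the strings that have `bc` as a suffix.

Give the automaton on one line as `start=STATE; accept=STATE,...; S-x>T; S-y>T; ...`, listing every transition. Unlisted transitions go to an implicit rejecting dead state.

start=q0; accept=q2; q0-a>q0; q0-b>q1; q0-c>q0; q1-a>q0; q1-b>q1; q1-c>q2; q2-a>q0; q2-b>q1; q2-c>q0

Remember how much of `bc` the current input suffix matches. State q0 means no match yet; q1 means the last symbol is `b`; q2 means the last 2 symbols are `bc`. Only q2 accepts. On a mismatch, fall back to the longest proper suffix that is still a prefix of `bc`.
A 3-state machine:
        a   b   c  
>  q0   q0  q1  q0 
   q1   q0  q1  q2 
 * q2   q0  q1  q0 
(> = start, * = accepting)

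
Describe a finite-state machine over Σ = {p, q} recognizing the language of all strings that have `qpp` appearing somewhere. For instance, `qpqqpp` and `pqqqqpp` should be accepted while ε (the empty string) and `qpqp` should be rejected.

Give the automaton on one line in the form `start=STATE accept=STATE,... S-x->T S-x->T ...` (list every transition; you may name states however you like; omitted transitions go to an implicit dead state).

Track how much of `qpp` has been matched so far: state A is no progress, D is the absorbing accept state reached once `qpp` has occurred. Intermediate states record partial matches; on a mismatch, fall back to the longest reusable overlap.
4 states suffice.
       p  q 
>  A   A  B 
   B   C  B 
   C   D  B 
 * D   D  D 
(> = start, * = accepting)

start=A accept=D A-p->A A-q->B B-p->C B-q->B C-p->D C-q->B D-p->D D-q->D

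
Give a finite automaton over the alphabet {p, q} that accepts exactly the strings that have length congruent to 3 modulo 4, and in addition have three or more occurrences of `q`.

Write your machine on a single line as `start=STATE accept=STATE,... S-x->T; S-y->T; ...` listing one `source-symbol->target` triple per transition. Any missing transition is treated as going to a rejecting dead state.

Handle the two conditions separately and then intersect. The first has 4 states tracking the input length modulo 4; the second has 5 states tracking the count of `q`s, saturating at 4. A product state is a pair (one from each), accepting exactly when both do.
20 states suffice.
       p  q 
>  A   B  C 
   B   D  E 
   C   E  F 
   D   G  H 
   E   H  I 
   F   I  J 
   G   A  K 
   H   K  L 
   I   L  M 
 * J   M  N 
   K   C  O 
   L   O  P 
   M   P  Q 
   N   Q  Q 
   O   F  R 
   P   R  S 
   Q   S  S 
   R   J  T 
   S   T  T 
 * T   N  N 
(> = start, * = accepting)

start=A; accept=J,T; A-p->B; A-q->C; B-p->D; B-q->E; C-p->E; C-q->F; D-p->G; D-q->H; E-p->H; E-q->I; F-p->I; F-q->J; G-p->A; G-q->K; H-p->K; H-q->L; I-p->L; I-q->M; J-p->M; J-q->N; K-p->C; K-q->O; L-p->O; L-q->P; M-p->P; M-q->Q; N-p->Q; N-q->Q; O-p->F; O-q->R; P-p->R; P-q->S; Q-p->S; Q-q->S; R-p->J; R-q->T; S-p->T; S-q->T; T-p->N; T-q->N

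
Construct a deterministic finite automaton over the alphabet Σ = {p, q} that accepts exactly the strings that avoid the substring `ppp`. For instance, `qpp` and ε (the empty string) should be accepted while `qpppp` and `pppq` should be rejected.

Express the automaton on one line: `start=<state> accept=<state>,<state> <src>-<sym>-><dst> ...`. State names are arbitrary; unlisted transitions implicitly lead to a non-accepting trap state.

start=s0 accept=s0,s1,s2 s0-p->s1 s0-q->s0 s1-p->s2 s1-q->s0 s2-p->s3 s2-q->s0 s3-p->s3 s3-q->s3

This is the complement of 'contains `ppp`'. Use the same substring-matching states — s0 through s3 holding how much of `ppp` has just been matched — but flip the accepting set: everything except the trap s3 accepts.
4 states suffice.
        p   q  
>* s0   s1  s0 
 * s1   s2  s0 
 * s2   s3  s0 
   s3   s3  s3 
(> = start, * = accepting)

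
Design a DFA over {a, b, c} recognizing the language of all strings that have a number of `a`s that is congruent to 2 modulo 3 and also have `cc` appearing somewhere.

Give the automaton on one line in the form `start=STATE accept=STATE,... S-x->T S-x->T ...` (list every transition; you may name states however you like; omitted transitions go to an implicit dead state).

Build one automaton per condition and run them in lockstep. One (3 states) tracks the count of `a`s modulo 3; the other (3 states) tracks whether and how much of `cc` has been seen. Each combined state is a pair, one component from each; accept when both components accept.
        a   b   c  
>  q0   q1  q0  q2 
   q1   q3  q1  q4 
   q2   q1  q0  q5 
   q3   q0  q3  q6 
   q4   q3  q1  q7 
   q5   q7  q5  q5 
   q6   q0  q3  q8 
   q7   q8  q7  q7 
 * q8   q5  q8  q8 
(> = start, * = accepting)

start=q0 accept=q8 q0-a->q1 q0-b->q0 q0-c->q2 q1-a->q3 q1-b->q1 q1-c->q4 q2-a->q1 q2-b->q0 q2-c->q5 q3-a->q0 q3-b->q3 q3-c->q6 q4-a->q3 q4-b->q1 q4-c->q7 q5-a->q7 q5-b->q5 q5-c->q5 q6-a->q0 q6-b->q3 q6-c->q8 q7-a->q8 q7-b->q7 q7-c->q7 q8-a->q5 q8-b->q8 q8-c->q8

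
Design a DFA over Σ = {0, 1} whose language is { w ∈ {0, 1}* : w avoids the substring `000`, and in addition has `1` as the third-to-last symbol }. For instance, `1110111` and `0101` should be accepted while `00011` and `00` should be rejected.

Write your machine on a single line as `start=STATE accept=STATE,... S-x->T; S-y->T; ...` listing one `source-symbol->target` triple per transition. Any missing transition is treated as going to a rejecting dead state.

Handle the two conditions separately and then intersect. One (4 states) tracks partial matches of the forbidden pattern `000`; the other (15 states) tracks the last 3 symbols read. Each combined state is a pair, one component from each; accept when both components accept. Minimizing collapses redundant product states.
With 11 states:
          0    1  
>  s0     s1   s2 
   s1     s3   s2 
   s2     s4   s5 
   s3     s6   s2 
   s4     s7   s8 
   s5     s9  s10 
   s6     s6   s6 
 * s7     s6   s2 
 * s8     s4   s5 
 * s9     s7   s8 
 * s10    s9  s10 
(> = start, * = accepting)

start=s0; accept=s7,s8,s9,s10; s0-0->s1; s0-1->s2; s1-0->s3; s1-1->s2; s2-0->s4; s2-1->s5; s3-0->s6; s3-1->s2; s4-0->s7; s4-1->s8; s5-0->s9; s5-1->s10; s6-0->s6; s6-1->s6; s7-0->s6; s7-1->s2; s8-0->s4; s8-1->s5; s9-0->s7; s9-1->s8; s10-0->s9; s10-1->s10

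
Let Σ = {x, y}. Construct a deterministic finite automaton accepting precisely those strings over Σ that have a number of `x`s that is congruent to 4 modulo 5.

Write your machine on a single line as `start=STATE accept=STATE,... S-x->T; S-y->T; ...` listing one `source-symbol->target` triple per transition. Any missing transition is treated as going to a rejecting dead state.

The only thing that matters is how many `x`s have appeared, reduced mod 5. Use one state per residue: q0 for 0, …, q4 for 4. Reading `x` moves to the next residue; anything else stays put. q4 is accepting.
        x   y  
>  q0   q1  q0 
   q1   q2  q1 
   q2   q3  q2 
   q3   q4  q3 
 * q4   q0  q4 
(> = start, * = accepting)

start=q0; accept=q4; q0-x->q1; q0-y->q0; q1-x->q2; q1-y->q1; q2-x->q3; q2-y->q2; q3-x->q4; q3-y->q3; q4-x->q0; q4-y->q4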